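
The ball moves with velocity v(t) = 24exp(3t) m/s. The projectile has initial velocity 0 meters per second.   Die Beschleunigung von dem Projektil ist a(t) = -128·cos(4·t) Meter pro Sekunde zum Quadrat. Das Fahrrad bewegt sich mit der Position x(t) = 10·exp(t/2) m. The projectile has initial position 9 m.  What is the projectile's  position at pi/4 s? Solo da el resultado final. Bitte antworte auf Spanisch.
La respuesta es -7.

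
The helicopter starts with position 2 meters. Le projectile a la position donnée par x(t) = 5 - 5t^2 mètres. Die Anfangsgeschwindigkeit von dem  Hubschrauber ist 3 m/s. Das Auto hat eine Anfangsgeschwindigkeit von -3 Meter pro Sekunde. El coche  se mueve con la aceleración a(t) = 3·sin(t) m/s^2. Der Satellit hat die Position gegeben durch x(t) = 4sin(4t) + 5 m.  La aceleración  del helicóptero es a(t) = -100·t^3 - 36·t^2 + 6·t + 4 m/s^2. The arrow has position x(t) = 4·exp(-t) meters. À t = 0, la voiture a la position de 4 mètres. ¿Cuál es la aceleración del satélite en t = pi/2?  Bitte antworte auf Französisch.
Pour résoudre ceci, nous devons prendre 2 dérivées de notre équation de la position x(t) = 4·sin(4·t) + 5. La dérivée de la position donne la vitesse: v(t) = 16·cos(4·t). En dérivant la vitesse, nous obtenons l'accélération: a(t) = -64·sin(4·t). Nous avons l'accélération a(t) = -64·sin(4·t). En substituant t = pi/2: a(pi/2) = 0.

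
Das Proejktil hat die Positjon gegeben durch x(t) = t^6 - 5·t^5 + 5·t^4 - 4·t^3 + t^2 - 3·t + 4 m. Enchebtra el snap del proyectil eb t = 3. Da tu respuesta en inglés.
We must differentiate our position equation x(t) = t^6 - 5·t^5 + 5·t^4 - 4·t^3 + t^2 - 3·t + 4 4 times. Taking d/dt of x(t), we find v(t) = 6·t^5 - 25·t^4 + 20·t^3 - 12·t^2 + 2·t - 3. Taking d/dt of v(t), we find a(t) = 30·t^4 - 100·t^3 + 60·t^2 - 24·t + 2. Taking d/dt of a(t), we find j(t) = 120·t^3 - 300·t^2 + 120·t - 24. The derivative of jerk gives snap: s(t) = 360·t^2 - 600·t + 120. Using s(t) = 360·t^2 - 600·t + 120 and substituting t = 3, we find s = 1560.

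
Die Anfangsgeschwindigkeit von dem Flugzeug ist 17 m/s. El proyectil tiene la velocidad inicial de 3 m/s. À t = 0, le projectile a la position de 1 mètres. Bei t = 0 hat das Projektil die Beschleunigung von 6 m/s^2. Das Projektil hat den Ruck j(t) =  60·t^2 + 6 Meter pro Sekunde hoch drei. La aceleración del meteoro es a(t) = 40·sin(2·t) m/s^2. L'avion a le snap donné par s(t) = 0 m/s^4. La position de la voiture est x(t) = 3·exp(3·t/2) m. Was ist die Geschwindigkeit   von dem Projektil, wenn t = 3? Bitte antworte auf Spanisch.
Debemos encontrar la integral de nuestra ecuación de la sacudida j(t) = 60·t^2 + 6 2 veces. La antiderivada de la sacudida, con a(0) = 6, da la aceleración: a(t) = 20·t^3 + 6·t + 6. Tomando ∫a(t)dt y aplicando v(0) = 3, encontramos v(t) = 5·t^4 + 3·t^2 + 6·t + 3. Tenemos la velocidad v(t) = 5·t^4 + 3·t^2 + 6·t + 3. Sustituyendo t = 3: v(3) = 453.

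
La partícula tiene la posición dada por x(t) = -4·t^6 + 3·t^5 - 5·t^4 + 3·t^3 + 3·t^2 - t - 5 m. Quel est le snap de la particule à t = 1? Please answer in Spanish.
Partiendo de la posición x(t) = -4·t^6 + 3·t^5 - 5·t^4 + 3·t^3 + 3·t^2 - t - 5, tomamos 4 derivadas. La derivada de la posición da la velocidad: v(t) = -24·t^5 + 15·t^4 - 20·t^3 + 9·t^2 + 6·t - 1. Derivando la velocidad, obtenemos la aceleración: a(t) = -120·t^4 + 60·t^3 - 60·t^2 + 18·t + 6. La derivada de la aceleración da la sacudida: j(t) = -480·t^3 + 180·t^2 - 120·t + 18. Derivando la sacudida, obtenemos el snap: s(t) = -1440·t^2 + 360·t - 120. De la ecuación del snap s(t) = -1440·t^2 + 360·t - 120, sustituimos t = 1 para obtener s = -1200.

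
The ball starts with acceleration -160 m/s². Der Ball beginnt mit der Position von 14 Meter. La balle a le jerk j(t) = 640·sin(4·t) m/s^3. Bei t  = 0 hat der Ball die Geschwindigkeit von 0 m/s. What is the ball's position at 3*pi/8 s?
We must find the antiderivative of our jerk equation j(t) = 640·sin(4·t) 3 times. Integrating jerk and using the initial condition a(0) = -160, we get a(t) = -160·cos(4·t). The antiderivative of acceleration, with v(0) = 0, gives velocity: v(t) = -40·sin(4·t). Integrating velocity and using the initial condition x(0) = 14, we get x(t) = 10·cos(4·t) + 4. From the given position equation x(t) = 10·cos(4·t) + 4, we substitute t = 3*pi/8 to get x = 4.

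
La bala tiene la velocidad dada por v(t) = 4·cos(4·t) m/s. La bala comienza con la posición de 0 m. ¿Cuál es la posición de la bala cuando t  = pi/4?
Para resolver esto, necesitamos tomar 1 antiderivada de nuestra ecuación de la velocidad v(t) = 4·cos(4·t). Tomando ∫v(t)dt y aplicando x(0) = 0, encontramos x(t) = sin(4·t). Tenemos la posición x(t) = sin(4·t). Sustituyendo t = pi/4: x(pi/4) = 0.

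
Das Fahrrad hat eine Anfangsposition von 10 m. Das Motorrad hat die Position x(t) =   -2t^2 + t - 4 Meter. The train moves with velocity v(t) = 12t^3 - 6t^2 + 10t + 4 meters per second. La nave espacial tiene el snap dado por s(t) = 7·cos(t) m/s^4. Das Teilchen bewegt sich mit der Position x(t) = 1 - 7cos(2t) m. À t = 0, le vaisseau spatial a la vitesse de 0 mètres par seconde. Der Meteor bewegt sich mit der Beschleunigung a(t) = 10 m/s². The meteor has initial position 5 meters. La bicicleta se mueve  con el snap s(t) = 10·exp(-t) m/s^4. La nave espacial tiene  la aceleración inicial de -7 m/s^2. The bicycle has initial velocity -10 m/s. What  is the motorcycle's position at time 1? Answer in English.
Using x(t) = -2·t^2 + t - 4 and substituting t = 1, we find x = -5.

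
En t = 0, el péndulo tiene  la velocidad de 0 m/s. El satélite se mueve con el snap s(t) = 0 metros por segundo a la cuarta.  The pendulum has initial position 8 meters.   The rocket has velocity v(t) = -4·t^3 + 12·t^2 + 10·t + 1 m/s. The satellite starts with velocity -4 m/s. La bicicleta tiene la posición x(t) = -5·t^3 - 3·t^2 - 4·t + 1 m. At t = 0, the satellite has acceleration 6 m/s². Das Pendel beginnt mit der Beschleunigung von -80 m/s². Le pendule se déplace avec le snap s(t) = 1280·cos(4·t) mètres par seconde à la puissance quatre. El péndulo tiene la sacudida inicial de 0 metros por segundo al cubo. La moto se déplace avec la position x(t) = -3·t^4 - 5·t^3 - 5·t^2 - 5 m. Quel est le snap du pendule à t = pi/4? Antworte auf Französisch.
En utilisant s(t) = 1280·cos(4·t) et en substituant t = pi/4, nous trouvons s = -1280.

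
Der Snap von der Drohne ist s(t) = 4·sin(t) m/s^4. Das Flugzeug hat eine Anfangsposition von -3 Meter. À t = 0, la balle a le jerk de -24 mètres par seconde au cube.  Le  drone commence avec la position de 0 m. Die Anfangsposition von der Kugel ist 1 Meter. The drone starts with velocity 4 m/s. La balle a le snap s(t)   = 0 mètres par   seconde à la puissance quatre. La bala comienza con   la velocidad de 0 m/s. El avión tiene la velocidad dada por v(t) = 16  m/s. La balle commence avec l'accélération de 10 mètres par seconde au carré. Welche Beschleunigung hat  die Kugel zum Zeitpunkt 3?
Ausgehend von dem Snap s(t) = 0, nehmen wir 2 Stammfunktionen. Durch Integration von dem Snap und Verwendung der Anfangsbedingung j(0) = -24, erhalten wir j(t) = -24. Das Integral von dem Ruck ist die Beschleunigung. Mit a(0) = 10 erhalten wir a(t) = 10 - 24·t. Aus der Gleichung für die Beschleunigung a(t) = 10 - 24·t, setzen wir t = 3 ein und erhalten a = -62.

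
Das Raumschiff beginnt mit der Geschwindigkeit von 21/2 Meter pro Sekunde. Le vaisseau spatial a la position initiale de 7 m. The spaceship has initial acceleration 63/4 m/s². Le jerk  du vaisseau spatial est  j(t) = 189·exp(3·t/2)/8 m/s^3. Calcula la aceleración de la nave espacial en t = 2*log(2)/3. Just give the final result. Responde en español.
La respuesta es 63/2.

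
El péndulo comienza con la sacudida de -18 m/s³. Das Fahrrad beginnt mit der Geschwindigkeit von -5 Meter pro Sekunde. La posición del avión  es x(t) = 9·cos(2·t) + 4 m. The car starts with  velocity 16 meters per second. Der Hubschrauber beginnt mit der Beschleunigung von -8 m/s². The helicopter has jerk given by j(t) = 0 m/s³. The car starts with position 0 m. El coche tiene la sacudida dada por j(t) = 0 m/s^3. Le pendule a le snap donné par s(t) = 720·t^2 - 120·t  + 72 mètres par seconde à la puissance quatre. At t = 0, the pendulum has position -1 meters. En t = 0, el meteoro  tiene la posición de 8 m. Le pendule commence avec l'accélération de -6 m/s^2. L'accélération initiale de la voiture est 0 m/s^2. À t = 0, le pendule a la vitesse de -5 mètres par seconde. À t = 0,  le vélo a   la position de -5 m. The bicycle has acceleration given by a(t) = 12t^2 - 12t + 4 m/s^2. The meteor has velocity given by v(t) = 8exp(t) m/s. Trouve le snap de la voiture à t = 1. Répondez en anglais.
To solve this, we need to take 1 derivative of our jerk equation j(t) = 0. Differentiating jerk, we get snap: s(t) = 0. We have snap s(t) = 0. Substituting t = 1: s(1) = 0.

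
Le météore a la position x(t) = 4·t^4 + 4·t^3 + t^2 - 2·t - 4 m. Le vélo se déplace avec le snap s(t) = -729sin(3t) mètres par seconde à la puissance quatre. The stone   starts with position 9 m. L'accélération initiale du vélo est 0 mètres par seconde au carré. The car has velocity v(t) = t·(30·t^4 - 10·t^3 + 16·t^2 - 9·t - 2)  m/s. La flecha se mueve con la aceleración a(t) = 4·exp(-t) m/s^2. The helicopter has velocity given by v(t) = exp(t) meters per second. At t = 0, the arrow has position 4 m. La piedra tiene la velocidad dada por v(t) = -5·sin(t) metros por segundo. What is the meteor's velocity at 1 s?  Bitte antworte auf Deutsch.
Wir müssen unsere Gleichung für die Position x(t) = 4·t^4 + 4·t^3 + t^2 - 2·t - 4 1-mal ableiten. Mit d/dt von x(t) finden wir v(t) = 16·t^3 + 12·t^2 + 2·t - 2. Aus der Gleichung für die Geschwindigkeit v(t) = 16·t^3 + 12·t^2 + 2·t - 2, setzen wir t = 1 ein und erhalten v = 28.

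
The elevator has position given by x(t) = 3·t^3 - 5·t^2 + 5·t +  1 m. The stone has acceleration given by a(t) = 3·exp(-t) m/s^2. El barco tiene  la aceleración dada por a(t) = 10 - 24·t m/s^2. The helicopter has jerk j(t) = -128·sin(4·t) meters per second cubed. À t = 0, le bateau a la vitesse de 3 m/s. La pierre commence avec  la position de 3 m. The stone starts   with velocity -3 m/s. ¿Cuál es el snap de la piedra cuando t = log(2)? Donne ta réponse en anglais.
To solve this, we need to take 2 derivatives of our acceleration equation a(t) = 3·exp(-t). Taking d/dt of a(t), we find j(t) = -3·exp(-t). Differentiating jerk, we get snap: s(t) = 3·exp(-t). From the given snap equation s(t) = 3·exp(-t), we substitute t = log(2) to get s = 3/2.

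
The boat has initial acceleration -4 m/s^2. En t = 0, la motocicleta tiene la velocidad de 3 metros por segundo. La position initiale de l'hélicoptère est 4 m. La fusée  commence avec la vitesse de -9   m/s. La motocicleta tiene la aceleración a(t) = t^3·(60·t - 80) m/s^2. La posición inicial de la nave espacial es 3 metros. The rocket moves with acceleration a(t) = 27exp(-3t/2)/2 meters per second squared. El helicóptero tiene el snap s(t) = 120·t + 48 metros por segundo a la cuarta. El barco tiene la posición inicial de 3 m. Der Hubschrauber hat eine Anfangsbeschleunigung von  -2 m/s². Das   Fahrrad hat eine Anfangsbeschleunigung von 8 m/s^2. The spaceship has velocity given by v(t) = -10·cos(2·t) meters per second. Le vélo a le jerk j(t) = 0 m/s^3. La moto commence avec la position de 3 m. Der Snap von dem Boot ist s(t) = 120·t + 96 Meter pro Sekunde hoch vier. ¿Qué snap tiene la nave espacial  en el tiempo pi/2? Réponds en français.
En partant de la vitesse v(t) = -10·cos(2·t), nous prenons 3 dérivées. En prenant d/dt de v(t), nous trouvons a(t) = 20·sin(2·t). En dérivant l'accélération, nous obtenons le jerk: j(t) = 40·cos(2·t). La dérivée du jerk donne le snap: s(t) = -80·sin(2·t). Nous avons le snap s(t) = -80·sin(2·t). En substituant t = pi/2: s(pi/2) = 0.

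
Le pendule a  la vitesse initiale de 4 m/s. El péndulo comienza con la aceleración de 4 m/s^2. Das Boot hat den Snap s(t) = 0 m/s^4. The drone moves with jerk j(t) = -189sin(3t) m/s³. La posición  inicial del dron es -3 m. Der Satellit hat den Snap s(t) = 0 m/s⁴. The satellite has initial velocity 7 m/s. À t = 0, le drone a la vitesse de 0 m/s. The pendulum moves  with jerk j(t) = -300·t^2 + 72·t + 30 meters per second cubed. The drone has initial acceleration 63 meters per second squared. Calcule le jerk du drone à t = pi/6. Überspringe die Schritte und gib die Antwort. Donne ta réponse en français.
La réponse est -189.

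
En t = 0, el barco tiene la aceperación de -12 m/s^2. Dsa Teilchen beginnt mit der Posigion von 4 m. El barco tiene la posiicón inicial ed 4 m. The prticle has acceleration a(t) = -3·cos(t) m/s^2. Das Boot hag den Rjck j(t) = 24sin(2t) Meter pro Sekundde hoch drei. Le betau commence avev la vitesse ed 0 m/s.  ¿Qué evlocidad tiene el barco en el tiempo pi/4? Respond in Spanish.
Debemos encontrar la antiderivada de nuestra ecuación de la sacudida j(t) = 24·sin(2·t) 2 veces. La antiderivada de la sacudida, con a(0) = -12, da la aceleración: a(t) = -12·cos(2·t). La integral de la aceleración, con v(0) = 0, da la velocidad: v(t) = -6·sin(2·t). Usando v(t) = -6·sin(2·t) y sustituyendo t = pi/4, encontramos v = -6.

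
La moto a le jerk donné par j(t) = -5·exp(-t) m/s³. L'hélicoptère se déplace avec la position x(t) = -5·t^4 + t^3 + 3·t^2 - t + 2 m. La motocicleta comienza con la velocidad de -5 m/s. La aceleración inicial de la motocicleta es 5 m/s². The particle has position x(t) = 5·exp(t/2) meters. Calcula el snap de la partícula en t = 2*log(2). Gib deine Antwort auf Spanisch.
Debemos derivar nuestra ecuación de la posición x(t) = 5·exp(t/2) 4 veces. Tomando d/dt de x(t), encontramos v(t) = 5·exp(t/2)/2. Derivando la velocidad, obtenemos la aceleración: a(t) = 5·exp(t/2)/4. La derivada de la aceleración da la sacudida: j(t) = 5·exp(t/2)/8. Tomando d/dt de j(t), encontramos s(t) = 5·exp(t/2)/16. De la ecuación del snap s(t) = 5·exp(t/2)/16, sustituimos t = 2*log(2) para obtener s = 5/8.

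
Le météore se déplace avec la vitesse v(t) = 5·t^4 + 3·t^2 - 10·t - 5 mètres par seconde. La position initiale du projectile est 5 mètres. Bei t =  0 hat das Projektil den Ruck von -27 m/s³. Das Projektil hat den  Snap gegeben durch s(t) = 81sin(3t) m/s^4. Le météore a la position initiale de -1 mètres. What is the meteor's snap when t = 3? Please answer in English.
Starting from velocity v(t) = 5·t^4 + 3·t^2 - 10·t - 5, we take 3 derivatives. The derivative of velocity gives acceleration: a(t) = 20·t^3 + 6·t - 10. Taking d/dt of a(t), we find j(t) = 60·t^2 + 6. Taking d/dt of j(t), we find s(t) = 120·t. We have snap s(t) = 120·t. Substituting t = 3: s(3) = 360.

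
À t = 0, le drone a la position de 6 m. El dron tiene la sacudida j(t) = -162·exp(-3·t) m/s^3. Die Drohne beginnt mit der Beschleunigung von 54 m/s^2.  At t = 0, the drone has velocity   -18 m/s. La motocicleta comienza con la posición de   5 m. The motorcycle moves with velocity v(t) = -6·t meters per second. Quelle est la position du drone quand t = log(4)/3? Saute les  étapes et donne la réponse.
La réponse est 3/2.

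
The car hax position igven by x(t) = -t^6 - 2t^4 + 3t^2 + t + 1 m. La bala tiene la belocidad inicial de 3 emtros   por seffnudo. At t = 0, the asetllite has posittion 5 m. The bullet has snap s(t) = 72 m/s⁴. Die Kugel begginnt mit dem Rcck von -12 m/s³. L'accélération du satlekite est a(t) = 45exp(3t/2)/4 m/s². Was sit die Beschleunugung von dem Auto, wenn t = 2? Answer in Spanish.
Partiendo de la posición x(t) = -t^6 - 2·t^4 + 3·t^2 + t + 1, tomamos 2 derivadas. La derivada de la posición da la velocidad: v(t) = -6·t^5 - 8·t^3 + 6·t + 1. Derivando la velocidad, obtenemos la aceleración: a(t) = -30·t^4 - 24·t^2 + 6. Tenemos la aceleración a(t) = -30·t^4 - 24·t^2 + 6. Sustituyendo t = 2: a(2) = -570.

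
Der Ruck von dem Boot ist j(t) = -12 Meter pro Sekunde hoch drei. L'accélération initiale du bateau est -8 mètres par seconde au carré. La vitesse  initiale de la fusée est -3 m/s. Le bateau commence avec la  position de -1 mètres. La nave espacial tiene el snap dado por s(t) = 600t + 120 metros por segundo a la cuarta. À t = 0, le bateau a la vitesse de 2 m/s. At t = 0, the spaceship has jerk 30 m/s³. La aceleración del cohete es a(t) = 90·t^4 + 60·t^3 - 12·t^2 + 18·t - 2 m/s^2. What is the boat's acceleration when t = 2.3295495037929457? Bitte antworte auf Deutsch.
Um dies zu lösen, müssen wir 1 Stammfunktion unserer Gleichung für den Ruck j(t) = -12 finden. Die Stammfunktion von dem Ruck ist die Beschleunigung. Mit a(0) = -8 erhalten wir a(t) = -12·t - 8. Aus der Gleichung für die Beschleunigung a(t) = -12·t - 8, setzen wir t = 2.3295495037929457 ein und erhalten a = -35.9545940455153.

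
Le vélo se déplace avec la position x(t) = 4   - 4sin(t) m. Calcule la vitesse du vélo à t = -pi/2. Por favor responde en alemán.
Um dies zu lösen, müssen wir 1 Ableitung unserer Gleichung für die Position x(t) = 4 - 4·sin(t) nehmen. Die Ableitung von der Position ergibt die Geschwindigkeit: v(t) = -4·cos(t). Wir haben die Geschwindigkeit v(t) = -4·cos(t). Durch Einsetzen von t = -pi/2: v(-pi/2) = 0.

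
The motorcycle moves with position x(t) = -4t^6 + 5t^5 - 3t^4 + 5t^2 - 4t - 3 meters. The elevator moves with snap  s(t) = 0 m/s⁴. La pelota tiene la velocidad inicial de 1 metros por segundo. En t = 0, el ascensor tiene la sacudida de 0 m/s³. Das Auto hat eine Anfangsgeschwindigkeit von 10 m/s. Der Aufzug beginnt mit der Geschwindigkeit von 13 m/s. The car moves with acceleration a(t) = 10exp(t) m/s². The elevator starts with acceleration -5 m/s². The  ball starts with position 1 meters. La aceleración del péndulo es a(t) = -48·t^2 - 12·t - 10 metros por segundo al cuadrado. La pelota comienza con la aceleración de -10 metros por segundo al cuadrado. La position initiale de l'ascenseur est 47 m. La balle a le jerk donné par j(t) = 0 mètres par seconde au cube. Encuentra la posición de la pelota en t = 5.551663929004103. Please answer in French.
Nous devons intégrer notre équation du jerk j(t) = 0 3 fois. En prenant ∫j(t)dt et en appliquant a(0) = -10, nous trouvons a(t) = -10. En prenant ∫a(t)dt et en appliquant v(0) = 1, nous trouvons v(t) = 1 - 10·t. La primitive de la vitesse est la position. En utilisant x(0) = 1, nous obtenons x(t) = -5·t^2 + t + 1. En utilisant x(t) = -5·t^2 + t + 1 et en substituant t = 5.551663929004103, nous trouvons x = -147.553197974022.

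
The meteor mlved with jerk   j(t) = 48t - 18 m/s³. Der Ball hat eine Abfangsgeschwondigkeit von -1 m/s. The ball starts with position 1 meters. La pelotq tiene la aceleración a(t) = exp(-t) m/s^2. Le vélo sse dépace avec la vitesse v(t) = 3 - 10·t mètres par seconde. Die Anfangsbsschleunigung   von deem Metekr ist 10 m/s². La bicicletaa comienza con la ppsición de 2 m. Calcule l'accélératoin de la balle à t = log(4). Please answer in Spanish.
Usando a(t) = exp(-t) y sustituyendo t = log(4), encontramos a = 1/4.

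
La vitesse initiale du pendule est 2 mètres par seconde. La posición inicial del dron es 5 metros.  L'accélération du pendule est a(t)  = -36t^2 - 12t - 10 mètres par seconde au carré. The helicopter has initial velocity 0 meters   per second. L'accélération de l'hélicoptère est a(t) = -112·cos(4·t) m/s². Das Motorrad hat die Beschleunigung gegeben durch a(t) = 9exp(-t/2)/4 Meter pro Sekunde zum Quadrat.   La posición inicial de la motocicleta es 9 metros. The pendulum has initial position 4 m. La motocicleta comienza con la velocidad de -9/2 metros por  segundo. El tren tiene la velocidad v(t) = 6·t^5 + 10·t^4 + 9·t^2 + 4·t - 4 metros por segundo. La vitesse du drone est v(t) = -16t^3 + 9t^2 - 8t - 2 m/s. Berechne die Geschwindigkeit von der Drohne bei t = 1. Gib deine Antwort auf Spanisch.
De la ecuación de la velocidad v(t) = -16·t^3 + 9·t^2 - 8·t - 2, sustituimos t = 1 para obtener v = -17.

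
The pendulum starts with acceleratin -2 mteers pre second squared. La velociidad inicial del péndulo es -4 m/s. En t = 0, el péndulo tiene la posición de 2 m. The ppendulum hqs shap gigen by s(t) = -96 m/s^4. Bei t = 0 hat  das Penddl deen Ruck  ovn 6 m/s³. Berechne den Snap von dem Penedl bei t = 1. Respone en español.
Tenemos el snap s(t) = -96. Sustituyendo t = 1: s(1) = -96.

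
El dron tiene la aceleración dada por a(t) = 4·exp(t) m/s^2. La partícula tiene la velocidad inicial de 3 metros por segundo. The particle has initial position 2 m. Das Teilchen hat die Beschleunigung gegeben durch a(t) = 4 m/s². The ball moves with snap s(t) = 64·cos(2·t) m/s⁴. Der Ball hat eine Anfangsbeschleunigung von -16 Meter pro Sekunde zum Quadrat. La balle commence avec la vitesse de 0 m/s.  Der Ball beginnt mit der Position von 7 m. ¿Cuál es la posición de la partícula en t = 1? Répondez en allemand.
Wir müssen unsere Gleichung für die Beschleunigung a(t) = 4 2-mal integrieren. Die Stammfunktion von der Beschleunigung, mit v(0) = 3, ergibt die Geschwindigkeit: v(t) = 4·t + 3. Die Stammfunktion von der Geschwindigkeit, mit x(0) = 2, ergibt die Position: x(t) = 2·t^2 + 3·t + 2. Mit x(t) = 2·t^2 + 3·t + 2 und Einsetzen von t = 1, finden wir x = 7.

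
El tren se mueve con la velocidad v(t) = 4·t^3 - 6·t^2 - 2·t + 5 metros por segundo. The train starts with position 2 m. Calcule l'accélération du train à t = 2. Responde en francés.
En partant de la vitesse v(t) = 4·t^3 - 6·t^2 - 2·t + 5, nous prenons 1 dérivée. En dérivant la vitesse, nous obtenons l'accélération: a(t) = 12·t^2 - 12·t - 2. De l'équation de l'accélération a(t) = 12·t^2 - 12·t - 2, nous substituons t = 2 pour obtenir a = 22.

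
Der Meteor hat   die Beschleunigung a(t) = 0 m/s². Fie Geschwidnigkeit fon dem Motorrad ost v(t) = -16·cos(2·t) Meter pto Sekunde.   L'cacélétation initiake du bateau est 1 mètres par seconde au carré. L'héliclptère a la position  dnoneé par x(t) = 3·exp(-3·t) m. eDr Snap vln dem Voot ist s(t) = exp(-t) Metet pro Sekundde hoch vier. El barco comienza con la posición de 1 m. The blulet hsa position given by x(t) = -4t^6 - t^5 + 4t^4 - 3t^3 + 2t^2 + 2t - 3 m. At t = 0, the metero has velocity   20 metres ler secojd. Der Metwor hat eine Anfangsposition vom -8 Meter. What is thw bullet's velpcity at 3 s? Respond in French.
En partant de la position x(t) = -4·t^6 - t^5 + 4·t^4 - 3·t^3 + 2·t^2 + 2·t - 3, nous prenons 1 dérivée. En dérivant la position, nous obtenons la vitesse: v(t) = -24·t^5 - 5·t^4 + 16·t^3 - 9·t^2 + 4·t + 2. En utilisant v(t) = -24·t^5 - 5·t^4 + 16·t^3 - 9·t^2 + 4·t + 2 et en substituant t = 3, nous trouvons v = -5872.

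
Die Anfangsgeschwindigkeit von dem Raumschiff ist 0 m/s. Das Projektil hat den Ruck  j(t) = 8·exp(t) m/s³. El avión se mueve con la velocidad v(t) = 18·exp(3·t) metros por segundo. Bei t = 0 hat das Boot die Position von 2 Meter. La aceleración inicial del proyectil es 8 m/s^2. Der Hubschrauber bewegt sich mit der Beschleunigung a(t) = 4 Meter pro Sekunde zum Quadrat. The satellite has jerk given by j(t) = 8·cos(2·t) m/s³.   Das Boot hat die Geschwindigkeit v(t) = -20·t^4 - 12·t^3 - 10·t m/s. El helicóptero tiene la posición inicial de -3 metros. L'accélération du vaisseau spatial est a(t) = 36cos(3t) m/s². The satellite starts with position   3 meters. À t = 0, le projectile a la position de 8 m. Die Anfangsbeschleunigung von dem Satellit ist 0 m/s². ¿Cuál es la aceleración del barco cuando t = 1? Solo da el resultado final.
La aceleración en t = 1 es a = -126.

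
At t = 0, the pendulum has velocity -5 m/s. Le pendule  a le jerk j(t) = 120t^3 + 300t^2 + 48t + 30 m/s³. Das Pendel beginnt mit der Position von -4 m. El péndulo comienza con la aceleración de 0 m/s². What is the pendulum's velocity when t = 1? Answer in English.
To solve this, we need to take 2 integrals of our jerk equation j(t) = 120·t^3 + 300·t^2 + 48·t + 30. Taking ∫j(t)dt and applying a(0) = 0, we find a(t) = 2·t·(15·t^3 + 50·t^2 + 12·t + 15). Finding the antiderivative of a(t) and using v(0) = -5: v(t) = 6·t^5 + 25·t^4 + 8·t^3 + 15·t^2 - 5. We have velocity v(t) = 6·t^5 + 25·t^4 + 8·t^3 + 15·t^2 - 5. Substituting t = 1: v(1) = 49.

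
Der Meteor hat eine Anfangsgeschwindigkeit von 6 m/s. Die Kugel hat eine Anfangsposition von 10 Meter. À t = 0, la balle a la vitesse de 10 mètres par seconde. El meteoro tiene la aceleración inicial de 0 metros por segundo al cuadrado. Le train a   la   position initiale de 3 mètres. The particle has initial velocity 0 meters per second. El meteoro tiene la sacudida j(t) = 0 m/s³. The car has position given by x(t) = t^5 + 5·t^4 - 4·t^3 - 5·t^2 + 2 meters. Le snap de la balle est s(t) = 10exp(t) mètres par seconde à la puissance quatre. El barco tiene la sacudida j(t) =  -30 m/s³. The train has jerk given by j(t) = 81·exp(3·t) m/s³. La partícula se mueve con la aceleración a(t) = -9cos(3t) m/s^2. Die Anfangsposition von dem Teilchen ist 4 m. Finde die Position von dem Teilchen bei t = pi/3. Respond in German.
Wir müssen unsere Gleichung für die Beschleunigung a(t) = -9·cos(3·t) 2-mal integrieren. Durch Integration von der Beschleunigung und Verwendung der Anfangsbedingung v(0) = 0, erhalten wir v(t) = -3·sin(3·t). Mit ∫v(t)dt und Anwendung von x(0) = 4, finden wir x(t) = cos(3·t) + 3. Mit x(t) = cos(3·t) + 3 und Einsetzen von t = pi/3, finden wir x = 2.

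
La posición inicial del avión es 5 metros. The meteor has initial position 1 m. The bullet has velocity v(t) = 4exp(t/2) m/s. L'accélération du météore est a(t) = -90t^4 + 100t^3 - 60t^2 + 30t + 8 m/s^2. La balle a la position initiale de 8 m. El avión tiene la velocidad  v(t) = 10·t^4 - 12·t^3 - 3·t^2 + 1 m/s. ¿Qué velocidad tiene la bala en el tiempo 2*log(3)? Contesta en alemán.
Mit v(t) = 4·exp(t/2) und Einsetzen von t = 2*log(3), finden wir v = 12.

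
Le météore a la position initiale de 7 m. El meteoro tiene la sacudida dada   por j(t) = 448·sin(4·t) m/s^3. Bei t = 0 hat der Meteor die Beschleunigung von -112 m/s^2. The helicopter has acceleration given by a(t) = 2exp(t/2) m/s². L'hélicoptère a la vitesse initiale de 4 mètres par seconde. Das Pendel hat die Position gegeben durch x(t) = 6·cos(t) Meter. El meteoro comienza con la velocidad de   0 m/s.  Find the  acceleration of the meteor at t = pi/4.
To solve this, we need to take 1 integral of our jerk equation j(t) = 448·sin(4·t). Integrating jerk and using the initial condition a(0) = -112, we get a(t) = -112·cos(4·t). Using a(t) = -112·cos(4·t) and substituting t = pi/4, we find a = 112.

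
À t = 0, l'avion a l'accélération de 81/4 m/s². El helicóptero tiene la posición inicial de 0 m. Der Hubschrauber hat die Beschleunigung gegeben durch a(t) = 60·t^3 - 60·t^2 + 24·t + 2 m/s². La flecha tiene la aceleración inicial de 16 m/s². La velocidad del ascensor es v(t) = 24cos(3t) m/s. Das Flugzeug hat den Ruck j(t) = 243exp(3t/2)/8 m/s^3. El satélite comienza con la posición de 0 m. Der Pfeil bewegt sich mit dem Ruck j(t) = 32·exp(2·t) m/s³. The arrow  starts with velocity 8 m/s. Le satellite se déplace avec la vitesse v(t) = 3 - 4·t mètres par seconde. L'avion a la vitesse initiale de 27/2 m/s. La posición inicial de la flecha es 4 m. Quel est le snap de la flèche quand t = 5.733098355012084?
En partant du jerk j(t) = 32·exp(2·t), nous prenons 1 dérivée. En prenant d/dt de j(t), nous trouvons s(t) = 64·exp(2·t). En utilisant s(t) = 64·exp(2·t) et en substituant t = 5.733098355012084, nous trouvons s = 6107815.83474638.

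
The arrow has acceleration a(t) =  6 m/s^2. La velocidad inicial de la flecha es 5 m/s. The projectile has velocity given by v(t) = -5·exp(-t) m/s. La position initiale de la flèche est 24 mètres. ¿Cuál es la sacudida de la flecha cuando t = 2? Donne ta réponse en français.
En partant de l'accélération a(t) = 6, nous prenons 1 dérivée. La dérivée de l'accélération donne le jerk: j(t) = 0. Nous avons le jerk j(t) = 0. En substituant t = 2: j(2) = 0.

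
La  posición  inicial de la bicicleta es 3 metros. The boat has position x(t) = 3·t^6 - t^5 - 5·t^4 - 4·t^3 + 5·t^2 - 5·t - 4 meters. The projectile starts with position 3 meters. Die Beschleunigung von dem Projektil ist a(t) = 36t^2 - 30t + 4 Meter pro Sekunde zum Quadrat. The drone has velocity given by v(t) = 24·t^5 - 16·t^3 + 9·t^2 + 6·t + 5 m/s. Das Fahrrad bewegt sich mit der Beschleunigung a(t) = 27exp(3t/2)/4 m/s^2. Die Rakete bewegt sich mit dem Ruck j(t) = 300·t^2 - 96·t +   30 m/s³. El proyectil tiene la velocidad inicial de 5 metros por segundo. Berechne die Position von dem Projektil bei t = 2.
Ausgehend von der Beschleunigung a(t) = 36·t^2 - 30·t + 4, nehmen wir 2 Integrale. Mit ∫a(t)dt und Anwendung von v(0) = 5, finden wir v(t) = 12·t^3 - 15·t^2 + 4·t + 5. Das Integral von der Geschwindigkeit ist die Position. Mit x(0) = 3 erhalten wir x(t) = 3·t^4 - 5·t^3 + 2·t^2 + 5·t + 3. Wir haben die Position x(t) = 3·t^4 - 5·t^3 + 2·t^2 + 5·t + 3. Durch Einsetzen von t = 2: x(2) = 29.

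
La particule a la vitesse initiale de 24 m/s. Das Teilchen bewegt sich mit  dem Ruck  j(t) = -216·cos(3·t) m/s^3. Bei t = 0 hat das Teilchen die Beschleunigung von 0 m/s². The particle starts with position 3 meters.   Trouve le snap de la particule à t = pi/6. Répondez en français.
En partant du jerk j(t) = -216·cos(3·t), nous prenons 1 dérivée. La dérivée du jerk donne le snap: s(t) = 648·sin(3·t). Nous avons le snap s(t) = 648·sin(3·t). En substituant t = pi/6: s(pi/6) = 648.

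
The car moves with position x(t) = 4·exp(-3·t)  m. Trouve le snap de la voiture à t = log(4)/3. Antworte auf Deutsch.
Wir müssen unsere Gleichung für die Position x(t) = 4·exp(-3·t) 4-mal ableiten. Durch Ableiten von der Position erhalten wir die Geschwindigkeit: v(t) = -12·exp(-3·t). Mit d/dt von v(t) finden wir a(t) = 36·exp(-3·t). Mit d/dt von a(t) finden wir j(t) = -108·exp(-3·t). Durch Ableiten von dem Ruck erhalten wir den Snap: s(t) = 324·exp(-3·t). Aus der Gleichung für den Snap s(t) = 324·exp(-3·t), setzen wir t = log(4)/3 ein und erhalten s = 81.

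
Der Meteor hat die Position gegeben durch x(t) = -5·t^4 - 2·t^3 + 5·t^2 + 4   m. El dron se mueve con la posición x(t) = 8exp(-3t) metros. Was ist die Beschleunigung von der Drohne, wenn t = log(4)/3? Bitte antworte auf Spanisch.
Para resolver esto, necesitamos tomar 2 derivadas de nuestra ecuación de la posición x(t) = 8·exp(-3·t). Tomando d/dt de x(t), encontramos v(t) = -24·exp(-3·t). La derivada de la velocidad da la aceleración: a(t) = 72·exp(-3·t). De la ecuación de la aceleración a(t) = 72·exp(-3·t), sustituimos t = log(4)/3 para obtener a = 18.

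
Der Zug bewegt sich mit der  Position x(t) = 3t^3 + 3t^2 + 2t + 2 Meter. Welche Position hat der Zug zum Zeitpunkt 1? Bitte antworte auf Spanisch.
Usando x(t) = 3·t^3 + 3·t^2 + 2·t + 2 y sustituyendo t = 1, encontramos x = 10.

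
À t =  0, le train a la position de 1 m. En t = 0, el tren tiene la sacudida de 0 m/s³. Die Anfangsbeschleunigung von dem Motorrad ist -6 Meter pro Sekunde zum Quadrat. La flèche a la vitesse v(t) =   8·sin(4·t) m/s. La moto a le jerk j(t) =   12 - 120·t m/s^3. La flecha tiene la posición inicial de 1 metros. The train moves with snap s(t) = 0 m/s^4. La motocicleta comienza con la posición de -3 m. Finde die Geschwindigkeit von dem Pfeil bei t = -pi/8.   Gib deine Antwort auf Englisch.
From the given velocity equation v(t) = 8·sin(4·t), we substitute t = -pi/8 to get v = -8.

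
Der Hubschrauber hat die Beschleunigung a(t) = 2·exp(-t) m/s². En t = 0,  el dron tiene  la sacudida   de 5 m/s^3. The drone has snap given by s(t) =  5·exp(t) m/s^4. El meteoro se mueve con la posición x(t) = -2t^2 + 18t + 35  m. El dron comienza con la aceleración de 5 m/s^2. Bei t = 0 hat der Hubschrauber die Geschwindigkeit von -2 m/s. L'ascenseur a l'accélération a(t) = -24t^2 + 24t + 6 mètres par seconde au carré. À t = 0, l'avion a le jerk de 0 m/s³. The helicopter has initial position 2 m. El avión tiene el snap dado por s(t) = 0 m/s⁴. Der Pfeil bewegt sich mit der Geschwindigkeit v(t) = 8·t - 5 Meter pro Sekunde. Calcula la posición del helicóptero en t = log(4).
Necesitamos integrar nuestra ecuación de la aceleración a(t) = 2·exp(-t) 2 veces. Integrando la aceleración y usando la condición inicial v(0) = -2, obtenemos v(t) = -2·exp(-t). La integral de la velocidad es la posición. Usando x(0) = 2, obtenemos x(t) = 2·exp(-t). De la ecuación de la posición x(t) = 2·exp(-t), sustituimos t = log(4) para obtener x = 1/2.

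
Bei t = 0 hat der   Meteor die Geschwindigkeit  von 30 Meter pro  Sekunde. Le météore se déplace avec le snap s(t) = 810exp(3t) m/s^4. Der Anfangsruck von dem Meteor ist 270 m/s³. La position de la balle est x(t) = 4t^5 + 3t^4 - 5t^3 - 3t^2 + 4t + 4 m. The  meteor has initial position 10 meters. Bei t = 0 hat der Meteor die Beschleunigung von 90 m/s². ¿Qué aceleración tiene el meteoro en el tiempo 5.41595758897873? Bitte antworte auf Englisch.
Starting from snap s(t) = 810·exp(3·t), we take 2 integrals. The antiderivative of snap, with j(0) = 270, gives jerk: j(t) = 270·exp(3·t). Finding the antiderivative of j(t) and using a(0) = 90: a(t) = 90·exp(3·t). From the given acceleration equation a(t) = 90·exp(3·t), we substitute t = 5.41595758897873 to get a = 1024717126.46299.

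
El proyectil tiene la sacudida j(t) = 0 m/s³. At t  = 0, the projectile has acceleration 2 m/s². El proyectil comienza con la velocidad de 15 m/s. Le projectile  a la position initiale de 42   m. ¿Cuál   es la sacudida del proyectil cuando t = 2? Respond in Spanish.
Tenemos la sacudida j(t) = 0. Sustituyendo t = 2: j(2) = 0.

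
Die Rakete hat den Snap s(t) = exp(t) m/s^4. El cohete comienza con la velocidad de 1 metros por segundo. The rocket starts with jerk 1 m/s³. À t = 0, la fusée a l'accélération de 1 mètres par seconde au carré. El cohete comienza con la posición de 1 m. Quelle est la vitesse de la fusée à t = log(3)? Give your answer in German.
Wir müssen unsere Gleichung für den Snap s(t) = exp(t) 3-mal integrieren. Das Integral von dem Snap ist der Ruck. Mit j(0) = 1 erhalten wir j(t) = exp(t). Das Integral von dem Ruck ist die Beschleunigung. Mit a(0) = 1 erhalten wir a(t) = exp(t). Durch Integration von der Beschleunigung und Verwendung der Anfangsbedingung v(0) = 1, erhalten wir v(t) = exp(t). Wir haben die Geschwindigkeit v(t) = exp(t). Durch Einsetzen von t = log(3): v(log(3)) = 3.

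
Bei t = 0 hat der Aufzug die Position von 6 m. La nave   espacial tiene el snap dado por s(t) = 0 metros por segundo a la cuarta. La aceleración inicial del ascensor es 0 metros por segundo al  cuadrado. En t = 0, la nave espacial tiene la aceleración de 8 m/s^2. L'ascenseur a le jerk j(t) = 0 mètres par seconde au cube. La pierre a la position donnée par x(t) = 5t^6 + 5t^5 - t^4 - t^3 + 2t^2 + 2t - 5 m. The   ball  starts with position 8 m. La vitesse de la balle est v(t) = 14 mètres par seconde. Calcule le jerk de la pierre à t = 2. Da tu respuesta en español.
Partiendo de la posición x(t) = 5·t^6 + 5·t^5 - t^4 - t^3 + 2·t^2 + 2·t - 5, tomamos 3 derivadas. Tomando d/dt de x(t), encontramos v(t) = 30·t^5 + 25·t^4 - 4·t^3 - 3·t^2 + 4·t + 2. La derivada de la velocidad da la aceleración: a(t) = 150·t^4 + 100·t^3 - 12·t^2 - 6·t + 4. La derivada de la aceleración da la sacudida: j(t) = 600·t^3 + 300·t^2 - 24·t - 6. De la ecuación de la sacudida j(t) = 600·t^3 + 300·t^2 - 24·t - 6, sustituimos t = 2 para obtener j = 5946.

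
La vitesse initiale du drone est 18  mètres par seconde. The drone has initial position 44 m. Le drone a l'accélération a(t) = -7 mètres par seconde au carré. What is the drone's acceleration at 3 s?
From the given acceleration equation a(t) = -7, we substitute t = 3 to get a = -7.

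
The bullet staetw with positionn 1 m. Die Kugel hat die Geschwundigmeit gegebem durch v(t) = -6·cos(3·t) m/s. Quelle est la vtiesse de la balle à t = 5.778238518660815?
De l'équation de la vitesse v(t) = -6·cos(3·t), nous substituons t = 5.778238518660815 pour obtenir v = -0.335560592848865.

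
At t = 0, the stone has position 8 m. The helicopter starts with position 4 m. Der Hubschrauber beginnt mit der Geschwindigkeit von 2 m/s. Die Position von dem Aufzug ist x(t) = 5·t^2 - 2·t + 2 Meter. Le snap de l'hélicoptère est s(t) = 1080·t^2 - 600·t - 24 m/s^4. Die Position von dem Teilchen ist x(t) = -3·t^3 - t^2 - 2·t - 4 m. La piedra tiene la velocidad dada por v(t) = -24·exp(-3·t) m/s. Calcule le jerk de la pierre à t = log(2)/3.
En partant de la vitesse v(t) = -24·exp(-3·t), nous prenons 2 dérivées. En dérivant la vitesse, nous obtenons l'accélération: a(t) = 72·exp(-3·t). La dérivée de l'accélération donne le jerk: j(t) = -216·exp(-3·t). De l'équation du jerk j(t) = -216·exp(-3·t), nous substituons t = log(2)/3 pour obtenir j = -108.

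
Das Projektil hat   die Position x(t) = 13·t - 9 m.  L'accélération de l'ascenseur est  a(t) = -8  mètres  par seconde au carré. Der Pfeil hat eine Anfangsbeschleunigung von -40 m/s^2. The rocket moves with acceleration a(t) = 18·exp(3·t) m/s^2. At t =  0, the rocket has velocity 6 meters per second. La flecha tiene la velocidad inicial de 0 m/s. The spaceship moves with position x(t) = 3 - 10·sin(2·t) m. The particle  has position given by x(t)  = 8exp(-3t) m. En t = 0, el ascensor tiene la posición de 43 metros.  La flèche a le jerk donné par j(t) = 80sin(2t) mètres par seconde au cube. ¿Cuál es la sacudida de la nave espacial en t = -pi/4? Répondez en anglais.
Starting from position x(t) = 3 - 10·sin(2·t), we take 3 derivatives. Differentiating position, we get velocity: v(t) = -20·cos(2·t). Differentiating velocity, we get acceleration: a(t) = 40·sin(2·t). The derivative of acceleration gives jerk: j(t) = 80·cos(2·t). Using j(t) = 80·cos(2·t) and substituting t = -pi/4, we find j = 0.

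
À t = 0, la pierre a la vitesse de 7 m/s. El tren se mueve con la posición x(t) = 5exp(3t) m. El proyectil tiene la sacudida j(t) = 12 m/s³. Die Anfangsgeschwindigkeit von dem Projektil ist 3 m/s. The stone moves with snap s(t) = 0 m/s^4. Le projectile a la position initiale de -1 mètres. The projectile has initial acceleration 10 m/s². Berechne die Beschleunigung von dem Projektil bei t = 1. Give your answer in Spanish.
Para resolver esto, necesitamos tomar 1 antiderivada de nuestra ecuación de la sacudida j(t) = 12. La integral de la sacudida, con a(0) = 10, da la aceleración: a(t) = 12·t + 10. De la ecuación de la aceleración a(t) = 12·t + 10, sustituimos t = 1 para obtener a = 22.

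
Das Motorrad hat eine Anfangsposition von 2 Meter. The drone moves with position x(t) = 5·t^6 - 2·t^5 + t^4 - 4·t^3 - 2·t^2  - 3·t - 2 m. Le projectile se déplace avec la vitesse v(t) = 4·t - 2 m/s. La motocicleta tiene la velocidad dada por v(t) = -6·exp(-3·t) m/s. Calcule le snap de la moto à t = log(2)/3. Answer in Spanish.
Debemos derivar nuestra ecuación de la velocidad v(t) = -6·exp(-3·t) 3 veces. Derivando la velocidad, obtenemos la aceleración: a(t) = 18·exp(-3·t). Tomando d/dt de a(t), encontramos j(t) = -54·exp(-3·t). La derivada de la sacudida da el snap: s(t) = 162·exp(-3·t). De la ecuación del snap s(t) = 162·exp(-3·t), sustituimos t = log(2)/3 para obtener s = 81.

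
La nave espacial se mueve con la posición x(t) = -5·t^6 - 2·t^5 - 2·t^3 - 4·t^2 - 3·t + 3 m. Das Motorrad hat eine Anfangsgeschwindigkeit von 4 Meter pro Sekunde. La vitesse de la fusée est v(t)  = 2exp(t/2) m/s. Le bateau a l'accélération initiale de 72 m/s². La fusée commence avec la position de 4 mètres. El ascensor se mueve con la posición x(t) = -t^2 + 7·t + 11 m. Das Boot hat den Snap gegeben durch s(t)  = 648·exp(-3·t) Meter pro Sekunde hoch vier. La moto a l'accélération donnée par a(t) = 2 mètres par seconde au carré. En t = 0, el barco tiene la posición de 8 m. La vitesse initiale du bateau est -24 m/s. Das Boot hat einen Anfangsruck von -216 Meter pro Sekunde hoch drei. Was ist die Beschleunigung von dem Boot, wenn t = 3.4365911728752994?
Wir müssen die Stammfunktion unserer Gleichung für den Snap s(t) = 648·exp(-3·t) 2-mal finden. Mit ∫s(t)dt und Anwendung von j(0) = -216, finden wir j(t) = -216·exp(-3·t). Die Stammfunktion von dem Ruck, mit a(0) = 72, ergibt die Beschleunigung: a(t) = 72·exp(-3·t). Aus der Gleichung für die Beschleunigung a(t) = 72·exp(-3·t), setzen wir t = 3.4365911728752994 ein und erhalten a = 0.00239803074919234.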